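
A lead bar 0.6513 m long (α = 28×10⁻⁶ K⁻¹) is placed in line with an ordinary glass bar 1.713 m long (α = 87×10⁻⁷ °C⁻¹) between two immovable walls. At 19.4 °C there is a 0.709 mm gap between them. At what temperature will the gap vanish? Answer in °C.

Gap closes when ΔL₁ + ΔL₂ = 0.709 mm = 7.09×10⁻⁴ m
(α₁L₁ + α₂L₂)ΔT = g
α₁L₁ + α₂L₂ = 28×10⁻⁶×0.6513 + 87×10⁻⁷×1.713 = 3.31395×10⁻⁵ m/K
ΔT = 7.09×10⁻⁴ / 3.31395×10⁻⁵ = 21.394 K
T = 19.4 + 21.394 = 40.794 °C

T = 40.8 °C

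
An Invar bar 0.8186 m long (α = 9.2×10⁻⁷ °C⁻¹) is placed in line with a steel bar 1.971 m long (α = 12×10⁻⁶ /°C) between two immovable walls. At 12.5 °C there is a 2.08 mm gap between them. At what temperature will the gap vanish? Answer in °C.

Gap closes when ΔL₁ + ΔL₂ = 2.08 mm = 2.08×10⁻³ m
(α₁L₁ + α₂L₂)ΔT = g
α₁L₁ + α₂L₂ = 9.2×10⁻⁷×0.8186 + 12×10⁻⁶×1.971 = 2.4405112×10⁻⁵ m/K
ΔT = 2.08×10⁻³ / 2.4405112×10⁻⁵ = 85.228 K
T = 12.5 + 85.228 = 97.728 °C

T = 97.7 °C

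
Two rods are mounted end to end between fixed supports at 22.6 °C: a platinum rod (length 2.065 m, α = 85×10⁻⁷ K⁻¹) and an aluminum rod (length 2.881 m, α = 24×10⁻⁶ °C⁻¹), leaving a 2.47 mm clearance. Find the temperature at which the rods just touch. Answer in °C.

T = 51.1 °C

α₁L₁ = 1.75525×10⁻⁵ m/K, α₂L₂ = 6.9144×10⁻⁵ m/K → total 8.66965×10⁻⁵ m/K
ΔT = g/(α₁L₁+α₂L₂) = 2.47×10⁻³ / 8.66965×10⁻⁵ = 28.490 K
T = 22.6 + 28.490 = 51.090 °C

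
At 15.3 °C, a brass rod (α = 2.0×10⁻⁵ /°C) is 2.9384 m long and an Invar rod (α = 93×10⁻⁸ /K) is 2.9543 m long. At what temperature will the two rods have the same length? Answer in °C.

T = 299.1 °C

L₁(1 + α₁ΔT) = L₂(1 + α₂ΔT) ⇒ ΔT = (L₂ − L₁)/(α₁L₁ − α₂L₂)
L₂ − L₁ = 2.9543 − 2.9384 = 1.59×10⁻² m
α₁L₁ − α₂L₂ = 2.0×10⁻⁵×2.9384 − 93×10⁻⁸×2.9543 = 5.6020501×10⁻⁵ m/K
ΔT = 1.59×10⁻² / 5.6020501×10⁻⁵ = 283.825 K
T = 15.3 + 283.825 = 299.125 °C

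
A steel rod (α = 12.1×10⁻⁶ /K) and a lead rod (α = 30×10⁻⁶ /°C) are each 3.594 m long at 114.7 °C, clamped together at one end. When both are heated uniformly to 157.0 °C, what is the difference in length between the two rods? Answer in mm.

ΔT = 42.3 K
steel: ΔL = 12.1×10⁻⁶ × 3.594 m × 42.3 = 1.8395×10⁻³ m = 1.8395 mm
lead: ΔL = 30×10⁻⁶ × 3.594 m × 42.3 = 4.5608×10⁻³ m = 4.5608 mm
difference = 4.5608 − 1.8395 = 2.7213 mm

2.72 mm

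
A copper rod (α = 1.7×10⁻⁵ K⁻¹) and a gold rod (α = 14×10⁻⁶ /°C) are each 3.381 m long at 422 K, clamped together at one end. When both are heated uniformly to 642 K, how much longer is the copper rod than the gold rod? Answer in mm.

ΔT = 220 K
copper: ΔL = 1.7×10⁻⁵ × 3.381 m × 220 = 1.2645×10⁻² m = 12.645 mm
gold: ΔL = 14×10⁻⁶ × 3.381 m × 220 = 1.0413×10⁻² m = 10.413 mm
difference = 12.645 − 10.413 = 2.232 mm

2.23 mm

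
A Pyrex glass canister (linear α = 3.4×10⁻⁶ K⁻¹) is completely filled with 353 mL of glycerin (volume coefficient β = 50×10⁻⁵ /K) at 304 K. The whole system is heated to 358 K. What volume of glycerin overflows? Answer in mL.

9.34 mL

The canister also expands: β_container ≈ 3α = 1.02×10⁻⁵ /K
Net overflow = V₀(β_liq − 3α_cont)ΔT
β − 3α = 5.00×10⁻⁴ − 1.02×10⁻⁵ = 4.898×10⁻⁴ /K; ΔT = 54 K
ΔV = 353 × 4.898×10⁻⁴ × 54 = 9.34 mL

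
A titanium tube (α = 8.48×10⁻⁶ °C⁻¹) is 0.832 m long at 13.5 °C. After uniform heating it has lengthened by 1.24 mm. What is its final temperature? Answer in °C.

ΔL = αL₀ΔT ⇒ ΔT = ΔL / (αL₀)
ΔT = 1.24×10⁻³ m / (8.48×10⁻⁶ × 0.832 m) = 175.75 K
T = 13.5 + 175.75 = 189.25 °C

T = 189 °C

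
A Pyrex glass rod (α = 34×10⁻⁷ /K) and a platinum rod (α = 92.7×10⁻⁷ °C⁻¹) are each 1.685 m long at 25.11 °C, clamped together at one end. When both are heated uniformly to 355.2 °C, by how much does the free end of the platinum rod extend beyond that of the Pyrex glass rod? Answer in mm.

ΔT = 330.09 K
Pyrex glass: ΔL = 34×10⁻⁷ × 1.685 m × 330.09 = 1.8911×10⁻³ m = 1.8911 mm
platinum: ΔL = 92.7×10⁻⁷ × 1.685 m × 330.09 = 5.1560×10⁻³ m = 5.1560 mm
difference = 5.1560 − 1.8911 = 3.2649 mm

3.26 mm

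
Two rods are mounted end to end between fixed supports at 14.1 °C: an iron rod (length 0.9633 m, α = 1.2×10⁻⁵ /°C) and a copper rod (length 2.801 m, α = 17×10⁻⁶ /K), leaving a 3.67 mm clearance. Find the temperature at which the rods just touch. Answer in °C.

α₁L₁ = 1.15596×10⁻⁵ m/K, α₂L₂ = 4.7617×10⁻⁵ m/K → total 5.91766×10⁻⁵ m/K
ΔT = g/(α₁L₁+α₂L₂) = 3.67×10⁻³ / 5.91766×10⁻⁵ = 62.018 K
T = 14.1 + 62.018 = 76.118 °C

T = 76.1 °C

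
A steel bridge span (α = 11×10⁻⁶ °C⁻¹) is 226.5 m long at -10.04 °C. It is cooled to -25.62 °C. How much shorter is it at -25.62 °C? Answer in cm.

|ΔT| = |-25.62 − (-10.04)| = 15.58 K
ΔL = αL₀ΔT = (11×10⁻⁶)(226.5)(15.58) = 3.88×10⁻² m

ΔL = 3.88 cm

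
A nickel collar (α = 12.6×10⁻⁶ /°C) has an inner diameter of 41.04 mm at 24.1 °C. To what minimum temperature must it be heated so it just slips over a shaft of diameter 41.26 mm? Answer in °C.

T = 450 °C

Required Δd = 41.26 − 41.04 = 0.22 mm
Δd = αd₀ΔT ⇒ ΔT = Δd/(αd₀) = 0.22 / (12.6×10⁻⁶ × 41.04) = 425.45 K
T_min = 24.1 + 425.45 = 449.55 °C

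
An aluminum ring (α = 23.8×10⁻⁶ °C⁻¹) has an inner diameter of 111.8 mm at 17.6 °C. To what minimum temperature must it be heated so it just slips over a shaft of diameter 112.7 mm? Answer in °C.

Required Δd = 112.7 − 111.8 = 0.9 mm
Δd = αd₀ΔT ⇒ ΔT = Δd/(αd₀) = 0.9 / (23.8×10⁻⁶ × 111.8) = 338.24 K
T_min = 17.6 + 338.24 = 355.84 °C

T = 356 °C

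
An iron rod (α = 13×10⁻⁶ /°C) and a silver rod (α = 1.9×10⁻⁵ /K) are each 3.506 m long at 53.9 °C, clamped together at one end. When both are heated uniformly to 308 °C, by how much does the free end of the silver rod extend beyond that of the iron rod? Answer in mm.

5.35 mm

ΔT = 254.1 K
iron: ΔL = 13×10⁻⁶ × 3.506 m × 254.1 = 1.1581×10⁻² m = 11.581 mm
silver: ΔL = 1.9×10⁻⁵ × 3.506 m × 254.1 = 1.6927×10⁻² m = 16.927 mm
difference = 16.927 − 11.581 = 5.346 mm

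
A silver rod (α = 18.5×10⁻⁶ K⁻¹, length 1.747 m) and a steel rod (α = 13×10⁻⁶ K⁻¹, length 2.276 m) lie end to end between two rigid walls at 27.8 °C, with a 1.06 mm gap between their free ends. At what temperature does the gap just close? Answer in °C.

Gap closes when ΔL₁ + ΔL₂ = 1.06 mm = 1.06×10⁻³ m
(α₁L₁ + α₂L₂)ΔT = g
α₁L₁ + α₂L₂ = 18.5×10⁻⁶×1.747 + 13×10⁻⁶×2.276 = 6.19075×10⁻⁵ m/K
ΔT = 1.06×10⁻³ / 6.19075×10⁻⁵ = 17.122 K
T = 27.8 + 17.122 = 44.922 °C

T = 44.9 °C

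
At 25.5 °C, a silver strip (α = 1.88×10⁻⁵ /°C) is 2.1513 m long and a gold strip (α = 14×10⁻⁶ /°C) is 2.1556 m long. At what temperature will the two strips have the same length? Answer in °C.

T = 444.4 °C

Equal length when α₁L₁ΔT − α₂L₂ΔT = L₂ − L₁ = 4.30×10⁻³ m
α₁L₁ = 4.044444×10⁻⁵, α₂L₂ = 3.01784×10⁻⁵ → Δ(αL) = 1.026604×10⁻⁵ m/K
ΔT = 4.30×10⁻³ / 1.026604×10⁻⁵ = 418.857 K, so T = 25.5 + 418.857 = 444.357 °C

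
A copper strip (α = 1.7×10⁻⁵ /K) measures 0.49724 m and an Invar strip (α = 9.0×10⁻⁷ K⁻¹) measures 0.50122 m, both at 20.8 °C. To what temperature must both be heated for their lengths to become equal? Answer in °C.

L₁(1 + α₁ΔT) = L₂(1 + α₂ΔT) ⇒ ΔT = (L₂ − L₁)/(α₁L₁ − α₂L₂)
L₂ − L₁ = 0.50122 − 0.49724 = 3.98×10⁻³ m
α₁L₁ − α₂L₂ = 1.7×10⁻⁵×0.49724 − 9.0×10⁻⁷×0.50122 = 8.001982×10⁻⁶ m/K
ΔT = 3.98×10⁻³ / 8.001982×10⁻⁶ = 497.377 K
T = 20.8 + 497.377 = 518.177 °C

T = 518.2 °C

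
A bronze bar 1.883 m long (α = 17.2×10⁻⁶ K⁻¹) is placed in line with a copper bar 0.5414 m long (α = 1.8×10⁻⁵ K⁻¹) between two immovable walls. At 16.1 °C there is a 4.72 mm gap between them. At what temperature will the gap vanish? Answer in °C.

α₁L₁ = 3.23876×10⁻⁵ m/K, α₂L₂ = 9.7452×10⁻⁶ m/K → total 4.21328×10⁻⁵ m/K
ΔT = g/(α₁L₁+α₂L₂) = 4.72×10⁻³ / 4.21328×10⁻⁵ = 112.03 K
T = 16.1 + 112.03 = 128.13 °C

T = 128 °C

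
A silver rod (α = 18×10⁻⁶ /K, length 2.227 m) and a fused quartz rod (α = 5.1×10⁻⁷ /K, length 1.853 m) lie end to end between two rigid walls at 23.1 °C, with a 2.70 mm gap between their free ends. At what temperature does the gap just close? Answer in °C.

Gap closes when ΔL₁ + ΔL₂ = 2.70 mm = 2.70×10⁻³ m
(α₁L₁ + α₂L₂)ΔT = g
α₁L₁ + α₂L₂ = 18×10⁻⁶×2.227 + 5.1×10⁻⁷×1.853 = 4.103103×10⁻⁵ m/K
ΔT = 2.70×10⁻³ / 4.103103×10⁻⁵ = 65.804 K
T = 23.1 + 65.804 = 88.904 °C

T = 88.9 °C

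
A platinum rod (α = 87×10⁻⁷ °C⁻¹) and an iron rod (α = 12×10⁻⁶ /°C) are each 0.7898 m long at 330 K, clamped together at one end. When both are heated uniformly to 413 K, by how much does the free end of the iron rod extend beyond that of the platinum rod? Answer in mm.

ΔT = 83 K
platinum: ΔL = 87×10⁻⁷ × 0.7898 m × 83 = 5.7031×10⁻⁴ m = 0.57031 mm
iron: ΔL = 12×10⁻⁶ × 0.7898 m × 83 = 7.8664×10⁻⁴ m = 0.78664 mm
difference = 0.78664 − 0.57031 = 0.21633 mm

0.216 mm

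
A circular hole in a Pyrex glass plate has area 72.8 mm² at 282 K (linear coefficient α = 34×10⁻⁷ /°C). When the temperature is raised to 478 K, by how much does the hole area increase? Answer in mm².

ΔA = 0.0970 mm²

Area coefficient ≈ 2α; |ΔT| = 196 K
ΔA = 2αA₀ΔT = 2(34×10⁻⁷)(72.8)(196) = 0.0970 mm²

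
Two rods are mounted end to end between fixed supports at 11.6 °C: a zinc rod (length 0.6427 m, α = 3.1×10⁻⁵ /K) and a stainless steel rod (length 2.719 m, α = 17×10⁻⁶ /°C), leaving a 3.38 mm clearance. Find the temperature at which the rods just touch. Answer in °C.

T = 62.7 °C

α₁L₁ = 1.99237×10⁻⁵ m/K, α₂L₂ = 4.6223×10⁻⁵ m/K → total 6.61467×10⁻⁵ m/K
ΔT = g/(α₁L₁+α₂L₂) = 3.38×10⁻³ / 6.61467×10⁻⁵ = 51.099 K
T = 11.6 + 51.099 = 62.699 °C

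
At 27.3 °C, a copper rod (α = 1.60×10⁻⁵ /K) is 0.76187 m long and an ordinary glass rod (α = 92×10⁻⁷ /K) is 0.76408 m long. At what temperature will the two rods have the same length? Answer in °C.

Equal length when α₁L₁ΔT − α₂L₂ΔT = L₂ − L₁ = 2.21×10⁻³ m
α₁L₁ = 1.218992×10⁻⁵, α₂L₂ = 7.029536×10⁻⁶ → Δ(αL) = 5.160384×10⁻⁶ m/K
ΔT = 2.21×10⁻³ / 5.160384×10⁻⁶ = 428.263 K, so T = 27.3 + 428.263 = 455.563 °C

T = 455.6 °C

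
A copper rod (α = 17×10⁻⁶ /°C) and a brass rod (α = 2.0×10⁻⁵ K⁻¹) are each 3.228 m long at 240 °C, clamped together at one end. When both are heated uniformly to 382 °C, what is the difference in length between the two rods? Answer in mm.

1.38 mm

ΔT = 142 K
copper: ΔL = 17×10⁻⁶ × 3.228 m × 142 = 7.7924×10⁻³ m = 7.7924 mm
brass: ΔL = 2.0×10⁻⁵ × 3.228 m × 142 = 9.1675×10⁻³ m = 9.1675 mm
difference = 9.1675 − 7.7924 = 1.3751 mm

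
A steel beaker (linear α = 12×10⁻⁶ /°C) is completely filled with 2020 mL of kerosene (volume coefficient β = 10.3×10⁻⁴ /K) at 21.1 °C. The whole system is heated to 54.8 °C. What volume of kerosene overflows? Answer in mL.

67.7 mL

The beaker also expands: β_container ≈ 3α = 3.6×10⁻⁵ /K
Net overflow = V₀(β_liq − 3α_cont)ΔT
β − 3α = 1.03×10⁻³ − 3.6×10⁻⁵ = 9.94×10⁻⁴ /K; ΔT = 33.7 K
ΔV = 2020 × 9.94×10⁻⁴ × 33.7 = 67.7 mL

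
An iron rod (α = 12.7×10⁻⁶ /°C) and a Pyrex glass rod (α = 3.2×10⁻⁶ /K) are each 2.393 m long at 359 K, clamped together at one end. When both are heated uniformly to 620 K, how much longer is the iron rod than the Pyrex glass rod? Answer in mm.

5.93 mm

ΔT = 261 K
iron: ΔL = 12.7×10⁻⁶ × 2.393 m × 261 = 7.9321×10⁻³ m = 7.9321 mm
Pyrex glass: ΔL = 3.2×10⁻⁶ × 2.393 m × 261 = 1.9986×10⁻³ m = 1.9986 mm
difference = 7.9321 − 1.9986 = 5.9335 mm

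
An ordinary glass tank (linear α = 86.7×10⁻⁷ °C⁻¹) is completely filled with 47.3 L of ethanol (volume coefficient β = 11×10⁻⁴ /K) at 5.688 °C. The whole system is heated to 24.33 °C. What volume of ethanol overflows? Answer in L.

0.947 L

The tank also expands: β_container ≈ 3α = 2.601×10⁻⁵ /K
Net overflow = V₀(β_liq − 3α_cont)ΔT
β − 3α = 1.10×10⁻³ − 2.601×10⁻⁵ = 1.07399×10⁻³ /K; ΔT = 18.642 K
ΔV = 47.3 × 1.07399×10⁻³ × 18.642 = 0.947 L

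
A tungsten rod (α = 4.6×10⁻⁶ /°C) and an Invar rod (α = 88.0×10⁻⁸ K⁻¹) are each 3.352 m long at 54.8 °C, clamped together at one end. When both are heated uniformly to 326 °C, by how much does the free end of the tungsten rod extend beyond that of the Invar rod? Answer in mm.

3.38 mm

ΔT = 271.2 K
tungsten: ΔL = 4.6×10⁻⁶ × 3.352 m × 271.2 = 4.1817×10⁻³ m = 4.1817 mm
Invar: ΔL = 88.0×10⁻⁸ × 3.352 m × 271.2 = 7.9997×10⁻⁴ m = 0.79997 mm
difference = 4.1817 − 0.79997 = 3.38173 mm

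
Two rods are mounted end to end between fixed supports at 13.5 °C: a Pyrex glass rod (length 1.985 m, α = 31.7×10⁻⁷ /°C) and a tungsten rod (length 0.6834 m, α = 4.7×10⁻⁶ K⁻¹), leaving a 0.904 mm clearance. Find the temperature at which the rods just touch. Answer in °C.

T = 109 °C

Gap closes when ΔL₁ + ΔL₂ = 0.904 mm = 9.04×10⁻⁴ m
(α₁L₁ + α₂L₂)ΔT = g
α₁L₁ + α₂L₂ = 31.7×10⁻⁷×1.985 + 4.7×10⁻⁶×0.6834 = 9.50443×10⁻⁶ m/K
ΔT = 9.04×10⁻⁴ / 9.50443×10⁻⁶ = 95.11 K
T = 13.5 + 95.11 = 108.61 °C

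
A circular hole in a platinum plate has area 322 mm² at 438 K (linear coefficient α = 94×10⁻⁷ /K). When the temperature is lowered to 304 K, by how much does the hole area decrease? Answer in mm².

ΔA = 0.811 mm²

Area coefficient ≈ 2α; |ΔT| = 134 K
ΔA = 2αA₀ΔT = 2(94×10⁻⁷)(322)(134) = 0.811 mm²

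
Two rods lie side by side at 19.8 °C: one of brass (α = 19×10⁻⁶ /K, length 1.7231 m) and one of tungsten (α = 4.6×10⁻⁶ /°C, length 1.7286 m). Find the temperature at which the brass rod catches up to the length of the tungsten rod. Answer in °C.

T = 241.7 °C

Equal length when α₁L₁ΔT − α₂L₂ΔT = L₂ − L₁ = 5.50×10⁻³ m
α₁L₁ = 3.27389×10⁻⁵, α₂L₂ = 7.95156×10⁻⁶ → Δ(αL) = 2.478734×10⁻⁵ m/K
ΔT = 5.50×10⁻³ / 2.478734×10⁻⁵ = 221.887 K, so T = 19.8 + 221.887 = 241.687 °C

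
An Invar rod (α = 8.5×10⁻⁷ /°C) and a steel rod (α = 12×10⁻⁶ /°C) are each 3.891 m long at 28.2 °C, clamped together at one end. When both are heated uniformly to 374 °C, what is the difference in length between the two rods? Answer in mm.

ΔT = 345.8 K
Invar: ΔL = 8.5×10⁻⁷ × 3.891 m × 345.8 = 1.1437×10⁻³ m = 1.1437 mm
steel: ΔL = 12×10⁻⁶ × 3.891 m × 345.8 = 1.6146×10⁻² m = 16.146 mm
difference = 16.146 − 1.1437 = 15.0023 mm

15.0 mm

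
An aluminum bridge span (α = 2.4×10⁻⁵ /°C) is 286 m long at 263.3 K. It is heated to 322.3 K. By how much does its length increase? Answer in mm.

ΔL = 405 mm

|ΔT| = |322.3 − 263.3| = 59.0 K
ΔL = αL₀ΔT = (2.4×10⁻⁵)(286)(59.0) = 4.05×10⁻¹ m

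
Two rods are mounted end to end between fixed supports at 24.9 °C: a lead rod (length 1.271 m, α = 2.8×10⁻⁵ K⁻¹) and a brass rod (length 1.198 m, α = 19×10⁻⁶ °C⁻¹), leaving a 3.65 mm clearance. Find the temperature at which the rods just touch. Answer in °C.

T = 87.5 °C

Gap closes when ΔL₁ + ΔL₂ = 3.65 mm = 3.65×10⁻³ m
(α₁L₁ + α₂L₂)ΔT = g
α₁L₁ + α₂L₂ = 2.8×10⁻⁵×1.271 + 19×10⁻⁶×1.198 = 5.835×10⁻⁵ m/K
ΔT = 3.65×10⁻³ / 5.835×10⁻⁵ = 62.554 K
T = 24.9 + 62.554 = 87.454 °C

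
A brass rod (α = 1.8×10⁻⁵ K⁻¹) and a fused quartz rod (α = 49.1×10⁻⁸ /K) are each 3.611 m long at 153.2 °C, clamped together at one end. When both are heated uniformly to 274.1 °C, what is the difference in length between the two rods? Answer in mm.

7.64 mm

ΔT = 120.9 K
brass: ΔL = 1.8×10⁻⁵ × 3.611 m × 120.9 = 7.8583×10⁻³ m = 7.8583 mm
fused quartz: ΔL = 49.1×10⁻⁸ × 3.611 m × 120.9 = 2.1436×10⁻⁴ m = 0.21436 mm
difference = 7.8583 − 0.21436 = 7.64394 mm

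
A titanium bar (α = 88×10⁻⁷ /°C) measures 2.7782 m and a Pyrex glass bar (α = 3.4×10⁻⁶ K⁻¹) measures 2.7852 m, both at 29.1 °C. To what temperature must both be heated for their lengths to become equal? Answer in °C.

T = 496.4 °C

Equal length when α₁L₁ΔT − α₂L₂ΔT = L₂ − L₁ = 7.00×10⁻³ m
α₁L₁ = 2.444816×10⁻⁵, α₂L₂ = 9.46968×10⁻⁶ → Δ(αL) = 1.497848×10⁻⁵ m/K
ΔT = 7.00×10⁻³ / 1.497848×10⁻⁵ = 467.337 K, so T = 29.1 + 467.337 = 496.437 °C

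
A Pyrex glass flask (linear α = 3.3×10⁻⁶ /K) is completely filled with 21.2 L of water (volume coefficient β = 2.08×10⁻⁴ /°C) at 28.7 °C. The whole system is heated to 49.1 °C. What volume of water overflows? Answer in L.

0.0857 L

The flask also expands: β_container ≈ 3α = 9.9×10⁻⁶ /K
Net overflow = V₀(β_liq − 3α_cont)ΔT
β − 3α = 2.08×10⁻⁴ − 9.9×10⁻⁶ = 1.981×10⁻⁴ /K; ΔT = 20.4 K
ΔV = 21.2 × 1.981×10⁻⁴ × 20.4 = 0.0857 L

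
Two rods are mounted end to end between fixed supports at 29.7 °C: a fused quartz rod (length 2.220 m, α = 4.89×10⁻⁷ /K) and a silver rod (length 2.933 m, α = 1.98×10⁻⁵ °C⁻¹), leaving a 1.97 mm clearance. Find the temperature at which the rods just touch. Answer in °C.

T = 63.0 °C

α₁L₁ = 1.08558×10⁻⁶ m/K, α₂L₂ = 5.80734×10⁻⁵ m/K → total 5.915898×10⁻⁵ m/K
ΔT = g/(α₁L₁+α₂L₂) = 1.97×10⁻³ / 5.915898×10⁻⁵ = 33.300 K
T = 29.7 + 33.300 = 63.000 °C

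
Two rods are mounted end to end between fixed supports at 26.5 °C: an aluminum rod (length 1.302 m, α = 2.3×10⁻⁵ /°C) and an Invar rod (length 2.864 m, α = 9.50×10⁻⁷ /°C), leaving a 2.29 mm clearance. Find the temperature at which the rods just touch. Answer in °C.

α₁L₁ = 2.9946×10⁻⁵ m/K, α₂L₂ = 2.7208×10⁻⁶ m/K → total 3.26668×10⁻⁵ m/K
ΔT = g/(α₁L₁+α₂L₂) = 2.29×10⁻³ / 3.26668×10⁻⁵ = 70.102 K
T = 26.5 + 70.102 = 96.602 °C

T = 96.6 °C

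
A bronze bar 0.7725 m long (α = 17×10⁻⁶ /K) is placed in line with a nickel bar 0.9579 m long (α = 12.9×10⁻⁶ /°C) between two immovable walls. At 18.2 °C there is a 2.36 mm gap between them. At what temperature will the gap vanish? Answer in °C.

α₁L₁ = 1.31325×10⁻⁵ m/K, α₂L₂ = 1.235691×10⁻⁵ m/K → total 2.548941×10⁻⁵ m/K
ΔT = g/(α₁L₁+α₂L₂) = 2.36×10⁻³ / 2.548941×10⁻⁵ = 92.59 K
T = 18.2 + 92.59 = 110.79 °C

T = 111 °C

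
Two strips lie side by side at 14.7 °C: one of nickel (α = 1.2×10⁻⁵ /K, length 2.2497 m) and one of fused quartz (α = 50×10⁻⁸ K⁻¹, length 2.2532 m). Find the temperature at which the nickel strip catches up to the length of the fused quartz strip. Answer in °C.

Equal length when α₁L₁ΔT − α₂L₂ΔT = L₂ − L₁ = 3.50×10⁻³ m
α₁L₁ = 2.69964×10⁻⁵, α₂L₂ = 1.1266×10⁻⁶ → Δ(αL) = 2.58698×10⁻⁵ m/K
ΔT = 3.50×10⁻³ / 2.58698×10⁻⁵ = 135.293 K, so T = 14.7 + 135.293 = 149.993 °C

T = 150.0 °C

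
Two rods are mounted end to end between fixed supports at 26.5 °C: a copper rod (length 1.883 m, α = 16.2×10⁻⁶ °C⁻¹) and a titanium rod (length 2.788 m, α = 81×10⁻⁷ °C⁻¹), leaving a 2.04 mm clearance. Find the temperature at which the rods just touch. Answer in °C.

Gap closes when ΔL₁ + ΔL₂ = 2.04 mm = 2.04×10⁻³ m
(α₁L₁ + α₂L₂)ΔT = g
α₁L₁ + α₂L₂ = 16.2×10⁻⁶×1.883 + 81×10⁻⁷×2.788 = 5.30874×10⁻⁵ m/K
ΔT = 2.04×10⁻³ / 5.30874×10⁻⁵ = 38.427 K
T = 26.5 + 38.427 = 64.927 °C

T = 64.9 °C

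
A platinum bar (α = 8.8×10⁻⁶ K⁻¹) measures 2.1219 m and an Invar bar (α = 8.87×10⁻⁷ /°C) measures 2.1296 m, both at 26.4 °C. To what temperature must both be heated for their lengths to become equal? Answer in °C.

Equal length when α₁L₁ΔT − α₂L₂ΔT = L₂ − L₁ = 7.70×10⁻³ m
α₁L₁ = 1.867272×10⁻⁵, α₂L₂ = 1.8889552×10⁻⁶ → Δ(αL) = 1.67837648×10⁻⁵ m/K
ΔT = 7.70×10⁻³ / 1.67837648×10⁻⁵ = 458.777 K, so T = 26.4 + 458.777 = 485.177 °C

T = 485.2 °C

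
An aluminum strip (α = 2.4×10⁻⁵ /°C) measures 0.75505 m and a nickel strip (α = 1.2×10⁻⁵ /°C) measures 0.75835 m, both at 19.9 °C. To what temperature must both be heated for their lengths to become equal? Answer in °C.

Equal length when α₁L₁ΔT − α₂L₂ΔT = L₂ − L₁ = 3.30×10⁻³ m
α₁L₁ = 1.81212×10⁻⁵, α₂L₂ = 9.1002×10⁻⁶ → Δ(αL) = 9.021×10⁻⁶ m/K
ΔT = 3.30×10⁻³ / 9.021×10⁻⁶ = 365.813 K, so T = 19.9 + 365.813 = 385.713 °C

T = 385.7 °C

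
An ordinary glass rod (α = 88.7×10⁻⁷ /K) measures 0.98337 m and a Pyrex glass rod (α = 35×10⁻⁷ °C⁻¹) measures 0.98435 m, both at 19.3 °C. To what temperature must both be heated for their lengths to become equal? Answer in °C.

L₁(1 + α₁ΔT) = L₂(1 + α₂ΔT) ⇒ ΔT = (L₂ − L₁)/(α₁L₁ − α₂L₂)
L₂ − L₁ = 0.98435 − 0.98337 = 9.80×10⁻⁴ m
α₁L₁ − α₂L₂ = 88.7×10⁻⁷×0.98337 − 35×10⁻⁷×0.98435 = 5.2772669×10⁻⁶ m/K
ΔT = 9.80×10⁻⁴ / 5.2772669×10⁻⁶ = 185.702 K
T = 19.3 + 185.702 = 205.002 °C

T = 205.0 °C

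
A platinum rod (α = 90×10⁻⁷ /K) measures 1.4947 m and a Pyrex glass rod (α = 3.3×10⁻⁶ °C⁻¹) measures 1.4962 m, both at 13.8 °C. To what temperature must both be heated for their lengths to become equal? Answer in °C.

L₁(1 + α₁ΔT) = L₂(1 + α₂ΔT) ⇒ ΔT = (L₂ − L₁)/(α₁L₁ − α₂L₂)
L₂ − L₁ = 1.4962 − 1.4947 = 1.50×10⁻³ m
α₁L₁ − α₂L₂ = 90×10⁻⁷×1.4947 − 3.3×10⁻⁶×1.4962 = 8.51484×10⁻⁶ m/K
ΔT = 1.50×10⁻³ / 8.51484×10⁻⁶ = 176.163 K
T = 13.8 + 176.163 = 189.963 °C

T = 190.0 °C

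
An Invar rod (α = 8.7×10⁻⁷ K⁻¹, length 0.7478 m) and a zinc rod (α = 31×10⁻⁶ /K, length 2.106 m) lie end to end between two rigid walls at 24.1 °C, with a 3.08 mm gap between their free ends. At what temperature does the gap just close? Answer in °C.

T = 70.8 °C

α₁L₁ = 6.50586×10⁻⁷ m/K, α₂L₂ = 6.5286×10⁻⁵ m/K → total 6.5936586×10⁻⁵ m/K
ΔT = g/(α₁L₁+α₂L₂) = 3.08×10⁻³ / 6.5936586×10⁻⁵ = 46.712 K
T = 24.1 + 46.712 = 70.812 °C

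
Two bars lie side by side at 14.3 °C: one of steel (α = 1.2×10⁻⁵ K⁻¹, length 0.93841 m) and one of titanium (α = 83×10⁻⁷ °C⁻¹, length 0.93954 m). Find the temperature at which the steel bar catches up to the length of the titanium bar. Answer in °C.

Equal length when α₁L₁ΔT − α₂L₂ΔT = L₂ − L₁ = 1.13×10⁻³ m
α₁L₁ = 1.126092×10⁻⁵, α₂L₂ = 7.798182×10⁻⁶ → Δ(αL) = 3.462738×10⁻⁶ m/K
ΔT = 1.13×10⁻³ / 3.462738×10⁻⁶ = 326.331 K, so T = 14.3 + 326.331 = 340.631 °C

T = 340.6 °C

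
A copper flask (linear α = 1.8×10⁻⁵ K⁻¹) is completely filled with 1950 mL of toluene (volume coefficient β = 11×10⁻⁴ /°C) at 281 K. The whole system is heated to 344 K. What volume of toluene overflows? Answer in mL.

129 mL

The flask also expands: β_container ≈ 3α = 5.4×10⁻⁵ /K
Net overflow = V₀(β_liq − 3α_cont)ΔT
β − 3α = 1.10×10⁻³ − 5.4×10⁻⁵ = 1.046×10⁻³ /K; ΔT = 63 K
ΔV = 1950 × 1.046×10⁻³ × 63 = 129 mL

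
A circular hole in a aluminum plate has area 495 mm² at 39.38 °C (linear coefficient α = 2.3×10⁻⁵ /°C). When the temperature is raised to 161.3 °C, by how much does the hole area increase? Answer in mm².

Area coefficient ≈ 2α; |ΔT| = 121.92 K
ΔA = 2αA₀ΔT = 2(2.3×10⁻⁵)(495)(121.92) = 2.78 mm²

ΔA = 2.78 mm²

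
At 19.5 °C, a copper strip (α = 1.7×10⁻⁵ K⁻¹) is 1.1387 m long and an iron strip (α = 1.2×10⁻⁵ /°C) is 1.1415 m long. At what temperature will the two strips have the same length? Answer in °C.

Equal length when α₁L₁ΔT − α₂L₂ΔT = L₂ − L₁ = 2.80×10⁻³ m
α₁L₁ = 1.93579×10⁻⁵, α₂L₂ = 1.3698×10⁻⁵ → Δ(αL) = 5.6599×10⁻⁶ m/K
ΔT = 2.80×10⁻³ / 5.6599×10⁻⁶ = 494.708 K, so T = 19.5 + 494.708 = 514.208 °C

T = 514.2 °C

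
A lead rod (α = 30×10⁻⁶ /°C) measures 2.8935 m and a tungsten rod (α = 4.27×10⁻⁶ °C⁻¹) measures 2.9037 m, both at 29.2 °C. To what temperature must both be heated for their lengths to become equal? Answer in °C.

L₁(1 + α₁ΔT) = L₂(1 + α₂ΔT) ⇒ ΔT = (L₂ − L₁)/(α₁L₁ − α₂L₂)
L₂ − L₁ = 2.9037 − 2.8935 = 1.02×10⁻² m
α₁L₁ − α₂L₂ = 30×10⁻⁶×2.8935 − 4.27×10⁻⁶×2.9037 = 7.4406201×10⁻⁵ m/K
ΔT = 1.02×10⁻² / 7.4406201×10⁻⁵ = 137.085 K
T = 29.2 + 137.085 = 166.285 °C

T = 166.3 °C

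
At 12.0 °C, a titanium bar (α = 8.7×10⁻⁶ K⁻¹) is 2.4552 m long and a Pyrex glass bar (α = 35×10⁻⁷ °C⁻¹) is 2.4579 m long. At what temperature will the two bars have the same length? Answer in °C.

T = 223.6 °C

Equal length when α₁L₁ΔT − α₂L₂ΔT = L₂ − L₁ = 2.70×10⁻³ m
α₁L₁ = 2.136024×10⁻⁵, α₂L₂ = 8.60265×10⁻⁶ → Δ(αL) = 1.275759×10⁻⁵ m/K
ΔT = 2.70×10⁻³ / 1.275759×10⁻⁵ = 211.639 K, so T = 12.0 + 211.639 = 223.639 °C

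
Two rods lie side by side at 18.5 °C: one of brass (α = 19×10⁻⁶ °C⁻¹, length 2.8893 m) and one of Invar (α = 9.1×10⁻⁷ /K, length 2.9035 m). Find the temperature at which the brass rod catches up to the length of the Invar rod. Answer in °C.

Equal length when α₁L₁ΔT − α₂L₂ΔT = L₂ − L₁ = 1.42×10⁻² m
α₁L₁ = 5.48967×10⁻⁵, α₂L₂ = 2.642185×10⁻⁶ → Δ(αL) = 5.2254515×10⁻⁵ m/K
ΔT = 1.42×10⁻² / 5.2254515×10⁻⁵ = 271.747 K, so T = 18.5 + 271.747 = 290.247 °C

T = 290.2 °C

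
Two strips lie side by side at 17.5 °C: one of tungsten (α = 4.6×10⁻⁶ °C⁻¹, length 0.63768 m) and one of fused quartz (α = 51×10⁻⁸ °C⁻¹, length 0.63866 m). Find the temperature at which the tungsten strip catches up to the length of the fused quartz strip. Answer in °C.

Equal length when α₁L₁ΔT − α₂L₂ΔT = L₂ − L₁ = 9.80×10⁻⁴ m
α₁L₁ = 2.933328×10⁻⁶, α₂L₂ = 3.257166×10⁻⁷ → Δ(αL) = 2.6076114×10⁻⁶ m/K
ΔT = 9.80×10⁻⁴ / 2.6076114×10⁻⁶ = 375.823 K, so T = 17.5 + 375.823 = 393.323 °C

T = 393.3 °C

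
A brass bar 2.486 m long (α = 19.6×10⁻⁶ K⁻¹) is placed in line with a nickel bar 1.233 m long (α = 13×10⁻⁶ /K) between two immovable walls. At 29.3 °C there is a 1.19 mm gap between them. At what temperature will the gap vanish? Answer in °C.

T = 47.7 °C

α₁L₁ = 4.87256×10⁻⁵ m/K, α₂L₂ = 1.6029×10⁻⁵ m/K → total 6.47546×10⁻⁵ m/K
ΔT = g/(α₁L₁+α₂L₂) = 1.19×10⁻³ / 6.47546×10⁻⁵ = 18.377 K
T = 29.3 + 18.377 = 47.677 °C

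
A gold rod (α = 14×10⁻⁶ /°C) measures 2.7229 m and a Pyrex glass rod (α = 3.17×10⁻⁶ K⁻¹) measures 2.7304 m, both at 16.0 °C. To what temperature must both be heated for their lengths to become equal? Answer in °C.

Equal length when α₁L₁ΔT − α₂L₂ΔT = L₂ − L₁ = 7.50×10⁻³ m
α₁L₁ = 3.81206×10⁻⁵, α₂L₂ = 8.655368×10⁻⁶ → Δ(αL) = 2.9465232×10⁻⁵ m/K
ΔT = 7.50×10⁻³ / 2.9465232×10⁻⁵ = 254.537 K, so T = 16.0 + 254.537 = 270.537 °C

T = 270.5 °C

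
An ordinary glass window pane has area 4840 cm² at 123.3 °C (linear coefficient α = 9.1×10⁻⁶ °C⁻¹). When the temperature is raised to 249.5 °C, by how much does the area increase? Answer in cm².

ΔA = 11.1 cm²

Area coefficient ≈ 2α; |ΔT| = 126.2 K
ΔA = 2αA₀ΔT = 2(9.1×10⁻⁶)(4840)(126.2) = 11.1 cm²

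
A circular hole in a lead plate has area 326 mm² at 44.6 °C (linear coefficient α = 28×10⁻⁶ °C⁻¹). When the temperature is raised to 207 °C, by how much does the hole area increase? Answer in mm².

Area coefficient ≈ 2α; |ΔT| = 162.4 K
ΔA = 2αA₀ΔT = 2(28×10⁻⁶)(326)(162.4) = 2.96 mm²

ΔA = 2.96 mm²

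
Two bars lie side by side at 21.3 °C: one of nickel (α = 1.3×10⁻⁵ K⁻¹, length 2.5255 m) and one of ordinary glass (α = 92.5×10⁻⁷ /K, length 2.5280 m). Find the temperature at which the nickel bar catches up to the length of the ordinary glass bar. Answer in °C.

L₁(1 + α₁ΔT) = L₂(1 + α₂ΔT) ⇒ ΔT = (L₂ − L₁)/(α₁L₁ − α₂L₂)
L₂ − L₁ = 2.5280 − 2.5255 = 2.50×10⁻³ m
α₁L₁ − α₂L₂ = 1.3×10⁻⁵×2.5255 − 92.5×10⁻⁷×2.5280 = 9.4475×10⁻⁶ m/K
ΔT = 2.50×10⁻³ / 9.4475×10⁻⁶ = 264.620 K
T = 21.3 + 264.620 = 285.920 °C

T = 285.9 °C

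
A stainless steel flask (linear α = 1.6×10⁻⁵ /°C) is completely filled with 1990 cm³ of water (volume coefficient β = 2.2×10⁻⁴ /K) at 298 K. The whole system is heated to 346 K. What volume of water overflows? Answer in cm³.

16.4 cm³

The flask also expands: β_container ≈ 3α = 4.8×10⁻⁵ /K
Net overflow = V₀(β_liq − 3α_cont)ΔT
β − 3α = 2.20×10⁻⁴ − 4.8×10⁻⁵ = 1.72×10⁻⁴ /K; ΔT = 48 K
ΔV = 1990 × 1.72×10⁻⁴ × 48 = 16.4 cm³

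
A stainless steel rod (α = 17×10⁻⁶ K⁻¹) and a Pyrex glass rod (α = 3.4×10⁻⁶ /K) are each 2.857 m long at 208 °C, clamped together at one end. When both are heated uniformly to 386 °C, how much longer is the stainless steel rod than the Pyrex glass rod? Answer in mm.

6.92 mm

ΔT = 178 K
stainless steel: ΔL = 17×10⁻⁶ × 2.857 m × 178 = 8.6453×10⁻³ m = 8.6453 mm
Pyrex glass: ΔL = 3.4×10⁻⁶ × 2.857 m × 178 = 1.7291×10⁻³ m = 1.7291 mm
difference = 8.6453 − 1.7291 = 6.9162 mm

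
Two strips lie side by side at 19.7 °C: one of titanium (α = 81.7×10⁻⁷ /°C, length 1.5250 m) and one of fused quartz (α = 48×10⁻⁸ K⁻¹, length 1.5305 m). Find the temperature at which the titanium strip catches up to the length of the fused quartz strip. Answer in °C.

L₁(1 + α₁ΔT) = L₂(1 + α₂ΔT) ⇒ ΔT = (L₂ − L₁)/(α₁L₁ − α₂L₂)
L₂ − L₁ = 1.5305 − 1.5250 = 5.50×10⁻³ m
α₁L₁ − α₂L₂ = 81.7×10⁻⁷×1.5250 − 48×10⁻⁸×1.5305 = 1.172461×10⁻⁵ m/K
ΔT = 5.50×10⁻³ / 1.172461×10⁻⁵ = 469.099 K
T = 19.7 + 469.099 = 488.799 °C

T = 488.8 °C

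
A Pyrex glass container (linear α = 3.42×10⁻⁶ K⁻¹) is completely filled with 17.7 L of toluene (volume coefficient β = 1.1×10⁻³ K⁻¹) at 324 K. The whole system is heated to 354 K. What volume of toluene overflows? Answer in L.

0.579 L

The container also expands: β_container ≈ 3α = 1.026×10⁻⁵ /K
Net overflow = V₀(β_liq − 3α_cont)ΔT
β − 3α = 1.10×10⁻³ − 1.026×10⁻⁵ = 1.08974×10⁻³ /K; ΔT = 30 K
ΔV = 17.7 × 1.08974×10⁻³ × 30 = 0.579 L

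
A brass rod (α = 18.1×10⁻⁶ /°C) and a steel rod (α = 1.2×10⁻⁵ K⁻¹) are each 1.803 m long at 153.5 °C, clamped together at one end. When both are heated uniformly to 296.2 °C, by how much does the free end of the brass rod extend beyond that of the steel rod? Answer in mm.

ΔT = 142.7 K
brass: ΔL = 18.1×10⁻⁶ × 1.803 m × 142.7 = 4.6569×10⁻³ m = 4.6569 mm
steel: ΔL = 1.2×10⁻⁵ × 1.803 m × 142.7 = 3.0875×10⁻³ m = 3.0875 mm
difference = 4.6569 − 3.0875 = 1.5694 mm

1.57 mm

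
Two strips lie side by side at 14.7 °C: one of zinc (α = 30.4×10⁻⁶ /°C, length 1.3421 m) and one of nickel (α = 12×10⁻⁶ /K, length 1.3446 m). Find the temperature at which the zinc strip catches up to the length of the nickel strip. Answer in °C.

Equal length when α₁L₁ΔT − α₂L₂ΔT = L₂ − L₁ = 2.50×10⁻³ m
α₁L₁ = 4.079984×10⁻⁵, α₂L₂ = 1.61352×10⁻⁵ → Δ(αL) = 2.466464×10⁻⁵ m/K
ΔT = 2.50×10⁻³ / 2.466464×10⁻⁵ = 101.360 K, so T = 14.7 + 101.360 = 116.060 °C

T = 116.1 °C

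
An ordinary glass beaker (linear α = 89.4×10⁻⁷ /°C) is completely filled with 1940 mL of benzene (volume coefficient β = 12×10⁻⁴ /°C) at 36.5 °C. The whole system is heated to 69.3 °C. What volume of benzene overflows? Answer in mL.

The beaker also expands: β_container ≈ 3α = 2.682×10⁻⁵ /K
Net overflow = V₀(β_liq − 3α_cont)ΔT
β − 3α = 1.20×10⁻³ − 2.682×10⁻⁵ = 1.17318×10⁻³ /K; ΔT = 32.8 K
ΔV = 1940 × 1.17318×10⁻³ × 32.8 = 74.7 mL

74.7 mL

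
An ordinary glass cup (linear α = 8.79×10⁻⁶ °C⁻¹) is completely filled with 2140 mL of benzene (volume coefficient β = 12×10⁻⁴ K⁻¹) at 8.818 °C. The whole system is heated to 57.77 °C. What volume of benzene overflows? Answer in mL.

123 mL

The cup also expands: β_container ≈ 3α = 2.637×10⁻⁵ /K
Net overflow = V₀(β_liq − 3α_cont)ΔT
β − 3α = 1.20×10⁻³ − 2.637×10⁻⁵ = 1.17363×10⁻³ /K; ΔT = 48.952 K
ΔV = 2140 × 1.17363×10⁻³ × 48.952 = 123 mL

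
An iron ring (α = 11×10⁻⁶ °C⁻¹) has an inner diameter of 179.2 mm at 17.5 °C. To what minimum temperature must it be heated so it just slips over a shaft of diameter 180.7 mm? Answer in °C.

Required Δd = 180.7 − 179.2 = 1.5 mm
Δd = αd₀ΔT ⇒ ΔT = Δd/(αd₀) = 1.5 / (11×10⁻⁶ × 179.2) = 760.96 K
T_min = 17.5 + 760.96 = 778.46 °C

T = 778 °C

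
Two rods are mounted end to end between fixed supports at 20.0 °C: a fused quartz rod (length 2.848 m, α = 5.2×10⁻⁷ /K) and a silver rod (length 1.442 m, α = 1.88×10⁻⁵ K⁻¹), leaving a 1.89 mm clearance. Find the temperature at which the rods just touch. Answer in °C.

T = 86.1 °C

Gap closes when ΔL₁ + ΔL₂ = 1.89 mm = 1.89×10⁻³ m
(α₁L₁ + α₂L₂)ΔT = g
α₁L₁ + α₂L₂ = 5.2×10⁻⁷×2.848 + 1.88×10⁻⁵×1.442 = 2.859056×10⁻⁵ m/K
ΔT = 1.89×10⁻³ / 2.859056×10⁻⁵ = 66.106 K
T = 20.0 + 66.106 = 86.106 °C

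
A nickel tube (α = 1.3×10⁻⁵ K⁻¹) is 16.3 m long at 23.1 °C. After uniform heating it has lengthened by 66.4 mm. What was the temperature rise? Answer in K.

ΔT = 313 K

ΔL = αL₀ΔT ⇒ ΔT = ΔL / (αL₀)
ΔT = 66.4×10⁻³ m / (1.3×10⁻⁵ × 16.3 m) = 313.36 K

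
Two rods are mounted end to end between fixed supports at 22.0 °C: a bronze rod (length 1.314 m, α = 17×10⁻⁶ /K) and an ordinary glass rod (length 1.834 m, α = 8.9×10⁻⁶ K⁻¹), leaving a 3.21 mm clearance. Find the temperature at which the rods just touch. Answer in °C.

α₁L₁ = 2.2338×10⁻⁵ m/K, α₂L₂ = 1.63226×10⁻⁵ m/K → total 3.86606×10⁻⁵ m/K
ΔT = g/(α₁L₁+α₂L₂) = 3.21×10⁻³ / 3.86606×10⁻⁵ = 83.03 K
T = 22.0 + 83.03 = 105.03 °C

T = 105 °C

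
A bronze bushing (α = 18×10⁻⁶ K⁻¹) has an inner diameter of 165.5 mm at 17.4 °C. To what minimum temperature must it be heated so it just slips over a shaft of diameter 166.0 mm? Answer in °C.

Required Δd = 166.0 − 165.5 = 0.5 mm
Δd = αd₀ΔT ⇒ ΔT = Δd/(αd₀) = 0.5 / (18×10⁻⁶ × 165.5) = 167.84 K
T_min = 17.4 + 167.84 = 185.24 °C

T = 185 °C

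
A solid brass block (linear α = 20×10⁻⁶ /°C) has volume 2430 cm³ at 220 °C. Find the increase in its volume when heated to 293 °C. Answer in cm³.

ΔV = 10.6 cm³

Isotropic solid: β ≈ 3α = 6.0×10⁻⁵ /K; ΔT = 73 K
ΔV = 3αV₀ΔT = 3(20×10⁻⁶)(2430)(73) = 10.6 cm³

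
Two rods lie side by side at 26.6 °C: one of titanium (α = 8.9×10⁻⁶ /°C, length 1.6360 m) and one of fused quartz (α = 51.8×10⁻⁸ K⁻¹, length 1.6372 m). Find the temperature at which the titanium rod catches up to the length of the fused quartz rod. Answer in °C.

Equal length when α₁L₁ΔT − α₂L₂ΔT = L₂ − L₁ = 1.20×10⁻³ m
α₁L₁ = 1.45604×10⁻⁵, α₂L₂ = 8.480696×10⁻⁷ → Δ(αL) = 1.37123304×10⁻⁵ m/K
ΔT = 1.20×10⁻³ / 1.37123304×10⁻⁵ = 87.512 K, so T = 26.6 + 87.512 = 114.112 °C

T = 114.1 °C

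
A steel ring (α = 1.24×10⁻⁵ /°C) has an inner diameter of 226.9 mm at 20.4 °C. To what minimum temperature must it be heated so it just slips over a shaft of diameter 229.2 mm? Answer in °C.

T = 838 °C

Required Δd = 229.2 − 226.9 = 2.3 mm
Δd = αd₀ΔT ⇒ ΔT = Δd/(αd₀) = 2.3 / (1.24×10⁻⁵ × 226.9) = 817.47 K
T_min = 20.4 + 817.47 = 837.87 °C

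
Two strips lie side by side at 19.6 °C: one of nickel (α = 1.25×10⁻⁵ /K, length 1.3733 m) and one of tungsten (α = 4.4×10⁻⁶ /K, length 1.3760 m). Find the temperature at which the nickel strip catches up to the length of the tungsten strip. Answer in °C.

L₁(1 + α₁ΔT) = L₂(1 + α₂ΔT) ⇒ ΔT = (L₂ − L₁)/(α₁L₁ − α₂L₂)
L₂ − L₁ = 1.3760 − 1.3733 = 2.70×10⁻³ m
α₁L₁ − α₂L₂ = 1.25×10⁻⁵×1.3733 − 4.4×10⁻⁶×1.3760 = 1.111185×10⁻⁵ m/K
ΔT = 2.70×10⁻³ / 1.111185×10⁻⁵ = 242.984 K
T = 19.6 + 242.984 = 262.584 °C

T = 262.6 °C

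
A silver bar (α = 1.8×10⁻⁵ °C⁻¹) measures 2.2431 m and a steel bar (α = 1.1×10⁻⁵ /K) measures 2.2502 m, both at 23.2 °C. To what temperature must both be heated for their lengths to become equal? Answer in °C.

L₁(1 + α₁ΔT) = L₂(1 + α₂ΔT) ⇒ ΔT = (L₂ − L₁)/(α₁L₁ − α₂L₂)
L₂ − L₁ = 2.2502 − 2.2431 = 7.10×10⁻³ m
α₁L₁ − α₂L₂ = 1.8×10⁻⁵×2.2431 − 1.1×10⁻⁵×2.2502 = 1.56236×10⁻⁵ m/K
ΔT = 7.10×10⁻³ / 1.56236×10⁻⁵ = 454.441 K
T = 23.2 + 454.441 = 477.641 °C

T = 477.6 °C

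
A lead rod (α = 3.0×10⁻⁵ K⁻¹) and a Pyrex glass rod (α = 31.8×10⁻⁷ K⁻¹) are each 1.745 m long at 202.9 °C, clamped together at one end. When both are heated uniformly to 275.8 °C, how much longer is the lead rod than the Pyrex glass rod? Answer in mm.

ΔT = 72.9 K
lead: ΔL = 3.0×10⁻⁵ × 1.745 m × 72.9 = 3.8163×10⁻³ m = 3.8163 mm
Pyrex glass: ΔL = 31.8×10⁻⁷ × 1.745 m × 72.9 = 4.0453×10⁻⁴ m = 0.40453 mm
difference = 3.8163 − 0.40453 = 3.41177 mm

3.41 mm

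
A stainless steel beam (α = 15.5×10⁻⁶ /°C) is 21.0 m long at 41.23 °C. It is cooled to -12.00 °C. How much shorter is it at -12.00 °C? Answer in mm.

ΔL = 17.3 mm

|ΔT| = |-12.00 − 41.23| = 53.23 K
ΔL = αL₀ΔT = (15.5×10⁻⁶)(21.0)(53.23) = 1.73×10⁻² m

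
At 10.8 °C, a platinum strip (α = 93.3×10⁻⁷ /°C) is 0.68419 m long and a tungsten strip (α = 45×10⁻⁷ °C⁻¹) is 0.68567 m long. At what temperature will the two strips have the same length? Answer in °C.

Equal length when α₁L₁ΔT − α₂L₂ΔT = L₂ − L₁ = 1.48×10⁻³ m
α₁L₁ = 6.3834927×10⁻⁶, α₂L₂ = 3.085515×10⁻⁶ → Δ(αL) = 3.2979777×10⁻⁶ m/K
ΔT = 1.48×10⁻³ / 3.2979777×10⁻⁶ = 448.760 K, so T = 10.8 + 448.760 = 459.560 °C

T = 459.6 °C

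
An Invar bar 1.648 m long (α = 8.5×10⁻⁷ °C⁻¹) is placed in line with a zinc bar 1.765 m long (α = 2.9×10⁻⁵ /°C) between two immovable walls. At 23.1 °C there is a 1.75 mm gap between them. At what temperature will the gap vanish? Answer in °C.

T = 56.4 °C

α₁L₁ = 1.4008×10⁻⁶ m/K, α₂L₂ = 5.1185×10⁻⁵ m/K → total 5.25858×10⁻⁵ m/K
ΔT = g/(α₁L₁+α₂L₂) = 1.75×10⁻³ / 5.25858×10⁻⁵ = 33.279 K
T = 23.1 + 33.279 = 56.379 °C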